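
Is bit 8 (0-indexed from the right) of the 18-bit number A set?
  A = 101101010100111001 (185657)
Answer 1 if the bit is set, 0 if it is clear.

Bit 8 is the 9th from the right.
  101101010100111001
           ^
That bit is 1.

Answer: 1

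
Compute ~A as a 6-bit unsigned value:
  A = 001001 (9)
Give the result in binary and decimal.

Flip each bit (0->1, 1->0):
  001001
  110110

Answer: 110110 (54)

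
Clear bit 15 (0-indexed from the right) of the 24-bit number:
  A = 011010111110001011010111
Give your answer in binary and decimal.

Mask = ~(1 << 15) = 111111110111111111111111
Bit 15 of A is 1, so AND-ing with the mask clears it to 0.
  011010111110001011010111
& 111111110111111111111111
--------------------------
  011010110110001011010111

Answer: 011010110110001011010111 (7037655)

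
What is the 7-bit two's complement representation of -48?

1. Binary of +48:  0110000
2. Invert bits:     1001111
3. Add 1:           1010000

Answer: 1010000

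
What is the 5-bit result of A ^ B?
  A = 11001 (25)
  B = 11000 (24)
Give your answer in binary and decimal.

Apply ^ to each column (1 where bits differ):
  11001
^ 11000
-------
  00001

Answer: 00001 (1)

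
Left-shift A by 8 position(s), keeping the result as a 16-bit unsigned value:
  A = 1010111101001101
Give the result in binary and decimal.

Shift left by 8: drop the top 8 bit(s), append 8 zero(s) on the right.
  1010111101001101  ->  discard [10101111], keep [01001101], append 00000000
= 0100110100000000

Answer: 0100110100000000 (19712)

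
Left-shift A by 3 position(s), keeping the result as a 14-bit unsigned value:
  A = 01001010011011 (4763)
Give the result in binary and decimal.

Shift left by 3: drop the top 3 bit(s), append 3 zero(s) on the right.
  01001010011011  ->  discard [010], keep [01010011011], append 000
= 01010011011000

Answer: 01010011011000 (5336)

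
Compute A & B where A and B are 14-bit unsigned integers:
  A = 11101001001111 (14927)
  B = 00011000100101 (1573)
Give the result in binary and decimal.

Apply & to each column (1 only where both bits are 1):
  11101001001111
& 00011000100101
----------------
  00001000000101

Answer: 00001000000101 (517)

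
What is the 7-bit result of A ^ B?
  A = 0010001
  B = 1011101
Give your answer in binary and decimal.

Apply ^ to each column (1 where bits differ):
  0010001
^ 1011101
---------
  1001100

Answer: 1001100 (76)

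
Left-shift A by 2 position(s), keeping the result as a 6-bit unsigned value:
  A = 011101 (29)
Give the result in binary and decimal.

Shift left by 2: drop the top 2 bit(s), append 2 zero(s) on the right.
  011101  ->  discard [01], keep [1101], append 00
= 110100

Answer: 110100 (52)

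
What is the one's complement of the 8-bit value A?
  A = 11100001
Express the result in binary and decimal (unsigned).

Flip each bit (0->1, 1->0):
  11100001
  00011110

Answer: 00011110 (30)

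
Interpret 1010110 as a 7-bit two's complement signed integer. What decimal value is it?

MSB is 1, so the value is negative. Find the magnitude:
1. Invert bits:  0101001
2. Add 1:        0101010  = 42
3. Apply sign:   -42

Answer: -42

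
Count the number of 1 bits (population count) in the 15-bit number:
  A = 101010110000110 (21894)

101010110000110
1-bits at positions (from bit 0 = LSB): 1, 2, 7, 8, 10, 12, 14
Count = 7

Answer: 7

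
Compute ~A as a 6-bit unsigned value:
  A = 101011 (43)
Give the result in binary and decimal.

Flip each bit (0->1, 1->0):
  101011
  010100

Answer: 010100 (20)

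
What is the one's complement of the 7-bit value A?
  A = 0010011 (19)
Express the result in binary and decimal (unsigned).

Flip each bit (0->1, 1->0):
  0010011
  1101100

Answer: 1101100 (108)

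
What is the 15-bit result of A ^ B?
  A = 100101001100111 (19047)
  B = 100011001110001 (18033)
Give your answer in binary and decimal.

Apply ^ to each column (1 where bits differ):
  100101001100111
^ 100011001110001
-----------------
  000110000010110

Answer: 000110000010110 (3094)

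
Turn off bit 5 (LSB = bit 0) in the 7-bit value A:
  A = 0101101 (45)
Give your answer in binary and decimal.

Mask = ~(1 << 5) = 1011111
Bit 5 of A is 1, so AND-ing with the mask clears it to 0.
  0101101
& 1011111
---------
  0001101

Answer: 0001101 (13)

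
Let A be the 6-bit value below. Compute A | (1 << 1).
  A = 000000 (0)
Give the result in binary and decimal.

Mask = 1 << 1 = 000010
Bit 1 of A is 0, so OR-ing with the mask flips it to 1.
  000000
| 000010
--------
  000010

Answer: 000010 (2)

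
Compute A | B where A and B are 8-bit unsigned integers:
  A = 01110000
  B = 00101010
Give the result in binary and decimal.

Apply | to each column (1 where either bit is 1):
  01110000
| 00101010
----------
  01111010

Answer: 01111010 (122)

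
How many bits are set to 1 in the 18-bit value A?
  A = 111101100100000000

111101100100000000
1-bits at positions (from bit 0 = LSB): 8, 11, 12, 14, 15, 16, 17
Count = 7

Answer: 7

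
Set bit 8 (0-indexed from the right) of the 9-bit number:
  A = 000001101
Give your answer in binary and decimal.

Mask = 1 << 8 = 100000000
Bit 8 of A is 0, so OR-ing with the mask flips it to 1.
  000001101
| 100000000
-----------
  100001101

Answer: 100001101 (269)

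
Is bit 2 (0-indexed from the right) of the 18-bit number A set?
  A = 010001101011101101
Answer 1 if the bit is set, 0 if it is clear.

Bit 2 is the 3rd from the right.
  010001101011101101
                 ^
That bit is 1.

Answer: 1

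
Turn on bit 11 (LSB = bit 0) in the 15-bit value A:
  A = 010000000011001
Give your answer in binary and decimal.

Mask = 1 << 11 = 000100000000000
Bit 11 of A is 0, so OR-ing with the mask flips it to 1.
  010000000011001
| 000100000000000
-----------------
  010100000011001

Answer: 010100000011001 (10265)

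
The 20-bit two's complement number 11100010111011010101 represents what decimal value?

MSB is 1, so the value is negative. Find the magnitude:
1. Invert bits:  00011101000100101010
2. Add 1:        00011101000100101011  = 119083
3. Apply sign:   -119083

Answer: -119083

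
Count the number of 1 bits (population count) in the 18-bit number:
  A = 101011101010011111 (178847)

101011101010011111
1-bits at positions (from bit 0 = LSB): 0, 1, 2, 3, 4, 7, 9, 11, 12, 13, 15, 17
Count = 12

Answer: 12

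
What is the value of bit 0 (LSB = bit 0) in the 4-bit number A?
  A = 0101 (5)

Bit 0 is the 1st from the right.
  0101
     ^
That bit is 1.

Answer: 1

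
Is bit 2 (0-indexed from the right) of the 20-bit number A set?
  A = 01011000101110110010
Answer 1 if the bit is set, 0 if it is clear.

Bit 2 is the 3rd from the right.
  01011000101110110010
                   ^
That bit is 0.

Answer: 0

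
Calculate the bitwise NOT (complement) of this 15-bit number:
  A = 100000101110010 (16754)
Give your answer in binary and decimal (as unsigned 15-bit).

Flip each bit (0->1, 1->0):
  100000101110010
  011111010001101

Answer: 011111010001101 (16013)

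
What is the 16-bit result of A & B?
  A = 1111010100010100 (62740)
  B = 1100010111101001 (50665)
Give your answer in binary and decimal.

Apply & to each column (1 only where both bits are 1):
  1111010100010100
& 1100010111101001
------------------
  1100010100000000

Answer: 1100010100000000 (50432)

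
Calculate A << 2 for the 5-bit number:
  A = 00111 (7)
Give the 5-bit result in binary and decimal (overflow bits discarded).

Shift left by 2: drop the top 2 bit(s), append 2 zero(s) on the right.
  00111  ->  discard [00], keep [111], append 00
= 11100

Answer: 11100 (28)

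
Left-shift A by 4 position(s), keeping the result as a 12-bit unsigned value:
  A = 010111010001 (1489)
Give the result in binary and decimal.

Shift left by 4: drop the top 4 bit(s), append 4 zero(s) on the right.
  010111010001  ->  discard [0101], keep [11010001], append 0000
= 110100010000

Answer: 110100010000 (3344)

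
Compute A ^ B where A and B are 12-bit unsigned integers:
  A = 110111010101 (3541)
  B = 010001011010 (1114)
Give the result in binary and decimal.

Apply ^ to each column (1 where bits differ):
  110111010101
^ 010001011010
--------------
  100110001111

Answer: 100110001111 (2447)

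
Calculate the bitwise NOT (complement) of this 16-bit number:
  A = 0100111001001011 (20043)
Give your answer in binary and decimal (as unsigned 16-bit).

Flip each bit (0->1, 1->0):
  0100111001001011
  1011000110110100

Answer: 1011000110110100 (45492)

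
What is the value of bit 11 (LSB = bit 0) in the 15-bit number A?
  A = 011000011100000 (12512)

Bit 11 is the 12th from the right.
  011000011100000
     ^
That bit is 0.

Answer: 0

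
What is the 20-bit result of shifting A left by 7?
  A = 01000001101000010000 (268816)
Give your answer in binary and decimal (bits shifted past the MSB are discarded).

Shift left by 7: drop the top 7 bit(s), append 7 zero(s) on the right.
  01000001101000010000  ->  discard [0100000], keep [1101000010000], append 0000000
= 11010000100000000000

Answer: 11010000100000000000 (854016)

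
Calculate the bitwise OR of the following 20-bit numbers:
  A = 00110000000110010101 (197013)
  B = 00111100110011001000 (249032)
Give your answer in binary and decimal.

Apply | to each column (1 where either bit is 1):
  00110000000110010101
| 00111100110011001000
----------------------
  00111100110111011101

Answer: 00111100110111011101 (249309)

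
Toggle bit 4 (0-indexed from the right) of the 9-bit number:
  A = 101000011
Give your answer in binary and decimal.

Mask = 1 << 4 = 000010000
Bit 4 of A is 0; XOR with the mask flips it to 1.
  101000011
^ 000010000
-----------
  101010011

Answer: 101010011 (339)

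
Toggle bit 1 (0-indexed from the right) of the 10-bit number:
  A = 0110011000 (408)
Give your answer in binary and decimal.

Mask = 1 << 1 = 0000000010
Bit 1 of A is 0; XOR with the mask flips it to 1.
  0110011000
^ 0000000010
------------
  0110011010

Answer: 0110011010 (410)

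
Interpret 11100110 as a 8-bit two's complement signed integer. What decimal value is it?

MSB is 1, so the value is negative. Find the magnitude:
1. Invert bits:  00011001
2. Add 1:        00011010  = 26
3. Apply sign:   -26

Answer: -26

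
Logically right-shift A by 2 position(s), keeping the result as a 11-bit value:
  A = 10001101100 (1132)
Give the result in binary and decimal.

Logical shift right by 2: drop the bottom 2 bit(s), prepend 2 zero(s) on the left.
  10001101100  ->  keep [100011011], discard [00], prepend 00
= 00100011011

Answer: 00100011011 (283)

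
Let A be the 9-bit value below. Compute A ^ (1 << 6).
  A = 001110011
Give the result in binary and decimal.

Mask = 1 << 6 = 001000000
Bit 6 of A is 1; XOR with the mask flips it to 0.
  001110011
^ 001000000
-----------
  000110011

Answer: 000110011 (51)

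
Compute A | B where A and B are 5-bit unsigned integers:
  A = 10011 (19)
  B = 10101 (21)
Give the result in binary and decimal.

Apply | to each column (1 where either bit is 1):
  10011
| 10101
-------
  10111

Answer: 10111 (23)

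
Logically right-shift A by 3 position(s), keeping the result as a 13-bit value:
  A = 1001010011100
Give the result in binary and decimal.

Logical shift right by 3: drop the bottom 3 bit(s), prepend 3 zero(s) on the left.
  1001010011100  ->  keep [1001010011], discard [100], prepend 000
= 0001001010011

Answer: 0001001010011 (595)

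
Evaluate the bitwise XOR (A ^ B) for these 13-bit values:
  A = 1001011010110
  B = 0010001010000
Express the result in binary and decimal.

Apply ^ to each column (1 where bits differ):
  1001011010110
^ 0010001010000
---------------
  1011010000110

Answer: 1011010000110 (5766)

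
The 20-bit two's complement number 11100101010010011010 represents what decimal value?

MSB is 1, so the value is negative. Find the magnitude:
1. Invert bits:  00011010101101100101
2. Add 1:        00011010101101100110  = 109414
3. Apply sign:   -109414

Answer: -109414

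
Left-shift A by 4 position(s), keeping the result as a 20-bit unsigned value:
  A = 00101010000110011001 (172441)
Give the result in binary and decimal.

Shift left by 4: drop the top 4 bit(s), append 4 zero(s) on the right.
  00101010000110011001  ->  discard [0010], keep [1010000110011001], append 0000
= 10100001100110010000

Answer: 10100001100110010000 (661904)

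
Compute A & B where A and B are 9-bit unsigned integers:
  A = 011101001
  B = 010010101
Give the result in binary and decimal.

Apply & to each column (1 only where both bits are 1):
  011101001
& 010010101
-----------
  010000001

Answer: 010000001 (129)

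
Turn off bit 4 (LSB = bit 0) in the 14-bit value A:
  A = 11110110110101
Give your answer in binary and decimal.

Mask = ~(1 << 4) = 11111111101111
Bit 4 of A is 1, so AND-ing with the mask clears it to 0.
  11110110110101
& 11111111101111
----------------
  11110110100101

Answer: 11110110100101 (15781)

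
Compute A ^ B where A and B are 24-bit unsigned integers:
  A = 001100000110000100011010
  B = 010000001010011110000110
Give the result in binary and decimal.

Apply ^ to each column (1 where bits differ):
  001100000110000100011010
^ 010000001010011110000110
--------------------------
  011100001100011010011100

Answer: 011100001100011010011100 (7390876)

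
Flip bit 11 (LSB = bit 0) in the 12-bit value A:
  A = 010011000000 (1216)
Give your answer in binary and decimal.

Mask = 1 << 11 = 100000000000
Bit 11 of A is 0; XOR with the mask flips it to 1.
  010011000000
^ 100000000000
--------------
  110011000000

Answer: 110011000000 (3264)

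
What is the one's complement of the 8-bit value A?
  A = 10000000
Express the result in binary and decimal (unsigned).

Flip each bit (0->1, 1->0):
  10000000
  01111111

Answer: 01111111 (127)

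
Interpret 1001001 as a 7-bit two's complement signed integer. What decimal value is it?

MSB is 1, so the value is negative. Find the magnitude:
1. Invert bits:  0110110
2. Add 1:        0110111  = 55
3. Apply sign:   -55

Answer: -55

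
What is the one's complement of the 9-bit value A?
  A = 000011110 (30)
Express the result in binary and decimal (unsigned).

Flip each bit (0->1, 1->0):
  000011110
  111100001

Answer: 111100001 (481)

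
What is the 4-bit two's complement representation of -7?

1. Binary of +7:  0111
2. Invert bits:     1000
3. Add 1:           1001

Answer: 1001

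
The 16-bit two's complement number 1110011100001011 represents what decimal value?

MSB is 1, so the value is negative. Find the magnitude:
1. Invert bits:  0001100011110100
2. Add 1:        0001100011110101  = 6389
3. Apply sign:   -6389

Answer: -6389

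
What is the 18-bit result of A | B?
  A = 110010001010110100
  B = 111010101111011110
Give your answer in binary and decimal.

Apply | to each column (1 where either bit is 1):
  110010001010110100
| 111010101111011110
--------------------
  111010101111111110

Answer: 111010101111111110 (240638)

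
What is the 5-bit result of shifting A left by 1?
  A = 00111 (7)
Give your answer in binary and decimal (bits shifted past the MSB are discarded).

Shift left by 1: drop the top 1 bit(s), append 1 zero(s) on the right.
  00111  ->  discard [0], keep [0111], append 0
= 01110

Answer: 01110 (14)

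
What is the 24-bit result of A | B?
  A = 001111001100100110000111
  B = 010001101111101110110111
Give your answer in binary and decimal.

Apply | to each column (1 where either bit is 1):
  001111001100100110000111
| 010001101111101110110111
--------------------------
  011111101111101110110111

Answer: 011111101111101110110111 (8321975)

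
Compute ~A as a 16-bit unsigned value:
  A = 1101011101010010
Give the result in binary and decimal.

Flip each bit (0->1, 1->0):
  1101011101010010
  0010100010101101

Answer: 0010100010101101 (10413)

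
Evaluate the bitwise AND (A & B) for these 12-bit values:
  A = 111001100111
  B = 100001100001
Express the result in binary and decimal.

Apply & to each column (1 only where both bits are 1):
  111001100111
& 100001100001
--------------
  100001100001

Answer: 100001100001 (2145)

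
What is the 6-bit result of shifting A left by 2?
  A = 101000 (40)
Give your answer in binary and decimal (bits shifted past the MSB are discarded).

Shift left by 2: drop the top 2 bit(s), append 2 zero(s) on the right.
  101000  ->  discard [10], keep [1000], append 00
= 100000

Answer: 100000 (32)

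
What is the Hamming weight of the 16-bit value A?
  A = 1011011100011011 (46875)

1011011100011011
1-bits at positions (from bit 0 = LSB): 0, 1, 3, 4, 8, 9, 10, 12, 13, 15
Count = 10

Answer: 10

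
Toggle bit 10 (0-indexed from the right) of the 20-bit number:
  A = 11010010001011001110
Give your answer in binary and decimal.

Mask = 1 << 10 = 00000000010000000000
Bit 10 of A is 0; XOR with the mask flips it to 1.
  11010010001011001110
^ 00000000010000000000
----------------------
  11010010011011001110

Answer: 11010010011011001110 (861902)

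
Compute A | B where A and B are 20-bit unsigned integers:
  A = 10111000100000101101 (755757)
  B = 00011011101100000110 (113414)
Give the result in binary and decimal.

Apply | to each column (1 where either bit is 1):
  10111000100000101101
| 00011011101100000110
----------------------
  10111011101100101111

Answer: 10111011101100101111 (768815)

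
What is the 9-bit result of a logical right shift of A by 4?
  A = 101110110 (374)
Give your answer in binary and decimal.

Logical shift right by 4: drop the bottom 4 bit(s), prepend 4 zero(s) on the left.
  101110110  ->  keep [10111], discard [0110], prepend 0000
= 000010111

Answer: 000010111 (23)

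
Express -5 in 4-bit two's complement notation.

1. Binary of +5:  0101
2. Invert bits:     1010
3. Add 1:           1011

Answer: 1011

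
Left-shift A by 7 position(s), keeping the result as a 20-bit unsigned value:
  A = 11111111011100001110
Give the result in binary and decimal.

Shift left by 7: drop the top 7 bit(s), append 7 zero(s) on the right.
  11111111011100001110  ->  discard [1111111], keep [1011100001110], append 0000000
= 10111000011100000000

Answer: 10111000011100000000 (755456)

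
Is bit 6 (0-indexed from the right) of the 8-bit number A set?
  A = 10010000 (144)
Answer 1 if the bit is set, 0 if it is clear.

Bit 6 is the 7th from the right.
  10010000
   ^
That bit is 0.

Answer: 0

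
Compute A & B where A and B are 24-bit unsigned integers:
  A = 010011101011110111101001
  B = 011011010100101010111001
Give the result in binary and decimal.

Apply & to each column (1 only where both bits are 1):
  010011101011110111101001
& 011011010100101010111001
--------------------------
  010011000000100010101001

Answer: 010011000000100010101001 (4982953)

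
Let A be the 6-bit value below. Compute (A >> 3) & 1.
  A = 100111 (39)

Bit 3 is the 4th from the right.
  100111
    ^
That bit is 0.

Answer: 0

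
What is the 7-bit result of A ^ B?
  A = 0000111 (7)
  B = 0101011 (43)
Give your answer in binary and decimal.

Apply ^ to each column (1 where bits differ):
  0000111
^ 0101011
---------
  0101100

Answer: 0101100 (44)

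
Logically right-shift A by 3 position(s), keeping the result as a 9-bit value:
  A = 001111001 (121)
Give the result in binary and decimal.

Logical shift right by 3: drop the bottom 3 bit(s), prepend 3 zero(s) on the left.
  001111001  ->  keep [001111], discard [001], prepend 000
= 000001111

Answer: 000001111 (15)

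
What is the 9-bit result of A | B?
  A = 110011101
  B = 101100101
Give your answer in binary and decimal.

Apply | to each column (1 where either bit is 1):
  110011101
| 101100101
-----------
  111111101

Answer: 111111101 (509)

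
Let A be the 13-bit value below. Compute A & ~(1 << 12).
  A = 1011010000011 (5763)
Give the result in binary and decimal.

Mask = ~(1 << 12) = 0111111111111
Bit 12 of A is 1, so AND-ing with the mask clears it to 0.
  1011010000011
& 0111111111111
---------------
  0011010000011

Answer: 0011010000011 (1667)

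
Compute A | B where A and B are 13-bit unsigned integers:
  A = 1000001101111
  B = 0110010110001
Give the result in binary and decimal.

Apply | to each column (1 where either bit is 1):
  1000001101111
| 0110010110001
---------------
  1110011111111

Answer: 1110011111111 (7423)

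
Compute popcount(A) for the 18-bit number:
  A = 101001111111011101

101001111111011101
1-bits at positions (from bit 0 = LSB): 0, 2, 3, 4, 6, 7, 8, 9, 10, 11, 12, 15, 17
Count = 13

Answer: 13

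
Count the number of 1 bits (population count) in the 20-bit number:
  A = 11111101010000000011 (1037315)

11111101010000000011
1-bits at positions (from bit 0 = LSB): 0, 1, 10, 12, 14, 15, 16, 17, 18, 19
Count = 10

Answer: 10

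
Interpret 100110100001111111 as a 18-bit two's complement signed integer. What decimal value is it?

MSB is 1, so the value is negative. Find the magnitude:
1. Invert bits:  011001011110000000
2. Add 1:        011001011110000001  = 104321
3. Apply sign:   -104321

Answer: -104321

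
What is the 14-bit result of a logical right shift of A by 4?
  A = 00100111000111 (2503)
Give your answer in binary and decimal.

Logical shift right by 4: drop the bottom 4 bit(s), prepend 4 zero(s) on the left.
  00100111000111  ->  keep [0010011100], discard [0111], prepend 0000
= 00000010011100

Answer: 00000010011100 (156)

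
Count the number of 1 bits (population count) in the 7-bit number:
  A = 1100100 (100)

1100100
1-bits at positions (from bit 0 = LSB): 2, 5, 6
Count = 3

Answer: 3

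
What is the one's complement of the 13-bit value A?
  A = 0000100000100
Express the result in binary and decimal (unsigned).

Flip each bit (0->1, 1->0):
  0000100000100
  1111011111011

Answer: 1111011111011 (7931)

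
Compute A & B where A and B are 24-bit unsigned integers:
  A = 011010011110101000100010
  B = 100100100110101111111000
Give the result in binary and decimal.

Apply & to each column (1 only where both bits are 1):
  011010011110101000100010
& 100100100110101111111000
--------------------------
  000000000110101000100000

Answer: 000000000110101000100000 (27168)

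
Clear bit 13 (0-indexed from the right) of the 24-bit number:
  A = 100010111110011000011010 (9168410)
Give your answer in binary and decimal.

Mask = ~(1 << 13) = 111111111101111111111111
Bit 13 of A is 1, so AND-ing with the mask clears it to 0.
  100010111110011000011010
& 111111111101111111111111
--------------------------
  100010111100011000011010

Answer: 100010111100011000011010 (9160218)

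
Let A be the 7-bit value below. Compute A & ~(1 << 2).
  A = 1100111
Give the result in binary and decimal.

Mask = ~(1 << 2) = 1111011
Bit 2 of A is 1, so AND-ing with the mask clears it to 0.
  1100111
& 1111011
---------
  1100011

Answer: 1100011 (99)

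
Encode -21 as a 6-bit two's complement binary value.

1. Binary of +21:  010101
2. Invert bits:     101010
3. Add 1:           101011

Answer: 101011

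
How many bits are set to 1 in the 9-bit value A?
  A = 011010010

011010010
1-bits at positions (from bit 0 = LSB): 1, 4, 6, 7
Count = 4

Answer: 4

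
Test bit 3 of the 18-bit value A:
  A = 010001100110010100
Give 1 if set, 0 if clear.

Bit 3 is the 4th from the right.
  010001100110010100
                ^
That bit is 0.

Answer: 0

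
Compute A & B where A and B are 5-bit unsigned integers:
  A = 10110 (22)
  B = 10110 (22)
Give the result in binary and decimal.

Apply & to each column (1 only where both bits are 1):
  10110
& 10110
-------
  10110

Answer: 10110 (22)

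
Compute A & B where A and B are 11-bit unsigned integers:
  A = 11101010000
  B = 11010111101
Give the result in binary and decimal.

Apply & to each column (1 only where both bits are 1):
  11101010000
& 11010111101
-------------
  11000010000

Answer: 11000010000 (1552)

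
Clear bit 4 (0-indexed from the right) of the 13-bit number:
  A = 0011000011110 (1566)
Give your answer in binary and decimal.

Mask = ~(1 << 4) = 1111111101111
Bit 4 of A is 1, so AND-ing with the mask clears it to 0.
  0011000011110
& 1111111101111
---------------
  0011000001110

Answer: 0011000001110 (1550)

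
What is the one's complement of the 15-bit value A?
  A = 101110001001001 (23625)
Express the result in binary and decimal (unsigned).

Flip each bit (0->1, 1->0):
  101110001001001
  010001110110110

Answer: 010001110110110 (9142)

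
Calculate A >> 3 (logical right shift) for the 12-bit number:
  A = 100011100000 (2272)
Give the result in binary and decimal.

Logical shift right by 3: drop the bottom 3 bit(s), prepend 3 zero(s) on the left.
  100011100000  ->  keep [100011100], discard [000], prepend 000
= 000100011100

Answer: 000100011100 (284)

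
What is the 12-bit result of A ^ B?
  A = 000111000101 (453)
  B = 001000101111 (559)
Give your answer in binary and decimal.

Apply ^ to each column (1 where bits differ):
  000111000101
^ 001000101111
--------------
  001111101010

Answer: 001111101010 (1002)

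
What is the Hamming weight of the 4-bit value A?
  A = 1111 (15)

1111
1-bits at positions (from bit 0 = LSB): 0, 1, 2, 3
Count = 4

Answer: 4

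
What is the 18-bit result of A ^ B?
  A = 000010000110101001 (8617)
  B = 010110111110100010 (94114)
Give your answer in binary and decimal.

Apply ^ to each column (1 where bits differ):
  000010000110101001
^ 010110111110100010
--------------------
  010100111000001011

Answer: 010100111000001011 (85515)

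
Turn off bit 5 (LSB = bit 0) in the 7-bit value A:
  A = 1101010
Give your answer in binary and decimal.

Mask = ~(1 << 5) = 1011111
Bit 5 of A is 1, so AND-ing with the mask clears it to 0.
  1101010
& 1011111
---------
  1001010

Answer: 1001010 (74)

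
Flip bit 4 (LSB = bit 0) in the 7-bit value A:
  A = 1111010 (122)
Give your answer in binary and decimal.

Mask = 1 << 4 = 0010000
Bit 4 of A is 1; XOR with the mask flips it to 0.
  1111010
^ 0010000
---------
  1101010

Answer: 1101010 (106)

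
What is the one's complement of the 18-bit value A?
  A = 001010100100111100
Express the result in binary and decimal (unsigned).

Flip each bit (0->1, 1->0):
  001010100100111100
  110101011011000011

Answer: 110101011011000011 (218819)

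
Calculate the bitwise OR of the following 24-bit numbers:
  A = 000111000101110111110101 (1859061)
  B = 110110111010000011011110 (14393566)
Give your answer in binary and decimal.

Apply | to each column (1 where either bit is 1):
  000111000101110111110101
| 110110111010000011011110
--------------------------
  110111111111110111111111

Answer: 110111111111110111111111 (14679551)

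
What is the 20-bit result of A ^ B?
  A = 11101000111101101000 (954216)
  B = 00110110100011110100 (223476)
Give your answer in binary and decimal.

Apply ^ to each column (1 where bits differ):
  11101000111101101000
^ 00110110100011110100
----------------------
  11011110011110011100

Answer: 11011110011110011100 (911260)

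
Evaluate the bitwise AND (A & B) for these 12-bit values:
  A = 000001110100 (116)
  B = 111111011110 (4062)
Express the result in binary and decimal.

Apply & to each column (1 only where both bits are 1):
  000001110100
& 111111011110
--------------
  000001010100

Answer: 000001010100 (84)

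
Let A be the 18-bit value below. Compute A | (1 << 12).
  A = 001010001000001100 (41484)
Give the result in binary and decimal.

Mask = 1 << 12 = 000001000000000000
Bit 12 of A is 0, so OR-ing with the mask flips it to 1.
  001010001000001100
| 000001000000000000
--------------------
  001011001000001100

Answer: 001011001000001100 (45580)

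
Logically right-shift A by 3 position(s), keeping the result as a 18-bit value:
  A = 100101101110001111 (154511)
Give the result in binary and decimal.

Logical shift right by 3: drop the bottom 3 bit(s), prepend 3 zero(s) on the left.
  100101101110001111  ->  keep [100101101110001], discard [111], prepend 000
= 000100101101110001

Answer: 000100101101110001 (19313)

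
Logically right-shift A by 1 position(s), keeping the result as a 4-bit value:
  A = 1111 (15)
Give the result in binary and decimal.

Logical shift right by 1: drop the bottom 1 bit(s), prepend 1 zero(s) on the left.
  1111  ->  keep [111], discard [1], prepend 0
= 0111

Answer: 0111 (7)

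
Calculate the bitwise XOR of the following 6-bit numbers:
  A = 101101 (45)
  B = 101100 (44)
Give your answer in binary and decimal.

Apply ^ to each column (1 where bits differ):
  101101
^ 101100
--------
  000001

Answer: 000001 (1)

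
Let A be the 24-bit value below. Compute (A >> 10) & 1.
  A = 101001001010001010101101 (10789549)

Bit 10 is the 11th from the right.
  101001001010001010101101
               ^
That bit is 0.

Answer: 0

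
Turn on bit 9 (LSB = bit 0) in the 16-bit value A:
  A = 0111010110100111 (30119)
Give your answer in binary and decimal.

Mask = 1 << 9 = 0000001000000000
Bit 9 of A is 0, so OR-ing with the mask flips it to 1.
  0111010110100111
| 0000001000000000
------------------
  0111011110100111

Answer: 0111011110100111 (30631)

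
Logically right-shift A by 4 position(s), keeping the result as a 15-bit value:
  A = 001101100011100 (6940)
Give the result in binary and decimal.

Logical shift right by 4: drop the bottom 4 bit(s), prepend 4 zero(s) on the left.
  001101100011100  ->  keep [00110110001], discard [1100], prepend 0000
= 000000110110001

Answer: 000000110110001 (433)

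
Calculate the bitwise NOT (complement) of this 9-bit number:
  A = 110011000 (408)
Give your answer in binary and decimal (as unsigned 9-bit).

Flip each bit (0->1, 1->0):
  110011000
  001100111

Answer: 001100111 (103)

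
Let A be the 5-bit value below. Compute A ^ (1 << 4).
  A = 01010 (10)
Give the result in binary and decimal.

Mask = 1 << 4 = 10000
Bit 4 of A is 0; XOR with the mask flips it to 1.
  01010
^ 10000
-------
  11010

Answer: 11010 (26)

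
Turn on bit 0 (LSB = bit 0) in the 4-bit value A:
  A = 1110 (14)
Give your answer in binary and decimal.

Mask = 1 << 0 = 0001
Bit 0 of A is 0, so OR-ing with the mask flips it to 1.
  1110
| 0001
------
  1111

Answer: 1111 (15)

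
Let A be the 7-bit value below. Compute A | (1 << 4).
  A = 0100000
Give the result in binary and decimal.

Mask = 1 << 4 = 0010000
Bit 4 of A is 0, so OR-ing with the mask flips it to 1.
  0100000
| 0010000
---------
  0110000

Answer: 0110000 (48)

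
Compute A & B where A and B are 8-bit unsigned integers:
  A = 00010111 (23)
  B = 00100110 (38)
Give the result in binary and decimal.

Apply & to each column (1 only where both bits are 1):
  00010111
& 00100110
----------
  00000110

Answer: 00000110 (6)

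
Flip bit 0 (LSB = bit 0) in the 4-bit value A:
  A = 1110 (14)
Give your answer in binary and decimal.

Mask = 1 << 0 = 0001
Bit 0 of A is 0; XOR with the mask flips it to 1.
  1110
^ 0001
------
  1111

Answer: 1111 (15)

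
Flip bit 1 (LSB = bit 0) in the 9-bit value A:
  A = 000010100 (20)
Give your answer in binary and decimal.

Mask = 1 << 1 = 000000010
Bit 1 of A is 0; XOR with the mask flips it to 1.
  000010100
^ 000000010
-----------
  000010110

Answer: 000010110 (22)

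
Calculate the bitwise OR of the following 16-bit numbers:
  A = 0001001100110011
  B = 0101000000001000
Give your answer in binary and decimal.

Apply | to each column (1 where either bit is 1):
  0001001100110011
| 0101000000001000
------------------
  0101001100111011

Answer: 0101001100111011 (21307)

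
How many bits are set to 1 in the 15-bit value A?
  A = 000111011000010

000111011000010
1-bits at positions (from bit 0 = LSB): 1, 6, 7, 9, 10, 11
Count = 6

Answer: 6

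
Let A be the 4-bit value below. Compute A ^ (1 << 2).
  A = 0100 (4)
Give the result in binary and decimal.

Mask = 1 << 2 = 0100
Bit 2 of A is 1; XOR with the mask flips it to 0.
  0100
^ 0100
------
  0000

Answer: 0000 (0)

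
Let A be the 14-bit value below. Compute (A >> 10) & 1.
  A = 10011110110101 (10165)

Bit 10 is the 11th from the right.
  10011110110101
     ^
That bit is 1.

Answer: 1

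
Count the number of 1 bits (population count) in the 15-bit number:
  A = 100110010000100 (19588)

100110010000100
1-bits at positions (from bit 0 = LSB): 2, 7, 10, 11, 14
Count = 5

Answer: 5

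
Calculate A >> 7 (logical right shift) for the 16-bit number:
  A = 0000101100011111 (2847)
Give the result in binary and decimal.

Logical shift right by 7: drop the bottom 7 bit(s), prepend 7 zero(s) on the left.
  0000101100011111  ->  keep [000010110], discard [0011111], prepend 0000000
= 0000000000010110

Answer: 0000000000010110 (22)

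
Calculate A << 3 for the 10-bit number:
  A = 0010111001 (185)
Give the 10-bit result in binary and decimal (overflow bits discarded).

Shift left by 3: drop the top 3 bit(s), append 3 zero(s) on the right.
  0010111001  ->  discard [001], keep [0111001], append 000
= 0111001000

Answer: 0111001000 (456)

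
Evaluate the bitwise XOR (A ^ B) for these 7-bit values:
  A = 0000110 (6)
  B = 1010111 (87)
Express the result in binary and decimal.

Apply ^ to each column (1 where bits differ):
  0000110
^ 1010111
---------
  1010001

Answer: 1010001 (81)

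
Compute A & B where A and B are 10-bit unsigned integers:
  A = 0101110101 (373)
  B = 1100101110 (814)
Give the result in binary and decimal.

Apply & to each column (1 only where both bits are 1):
  0101110101
& 1100101110
------------
  0100100100

Answer: 0100100100 (292)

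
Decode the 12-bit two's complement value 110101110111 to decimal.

MSB is 1, so the value is negative. Find the magnitude:
1. Invert bits:  001010001000
2. Add 1:        001010001001  = 649
3. Apply sign:   -649

Answer: -649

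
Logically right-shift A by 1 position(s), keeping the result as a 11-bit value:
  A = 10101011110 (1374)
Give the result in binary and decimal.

Logical shift right by 1: drop the bottom 1 bit(s), prepend 1 zero(s) on the left.
  10101011110  ->  keep [1010101111], discard [0], prepend 0
= 01010101111

Answer: 01010101111 (687)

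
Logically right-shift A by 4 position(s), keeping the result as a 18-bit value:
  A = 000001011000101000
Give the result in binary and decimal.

Logical shift right by 4: drop the bottom 4 bit(s), prepend 4 zero(s) on the left.
  000001011000101000  ->  keep [00000101100010], discard [1000], prepend 0000
= 000000000101100010

Answer: 000000000101100010 (354)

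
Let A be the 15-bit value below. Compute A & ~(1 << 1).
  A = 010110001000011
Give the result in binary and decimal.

Mask = ~(1 << 1) = 111111111111101
Bit 1 of A is 1, so AND-ing with the mask clears it to 0.
  010110001000011
& 111111111111101
-----------------
  010110001000001

Answer: 010110001000001 (11329)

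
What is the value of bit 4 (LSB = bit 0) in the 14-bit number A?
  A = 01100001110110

Bit 4 is the 5th from the right.
  01100001110110
           ^
That bit is 1.

Answer: 1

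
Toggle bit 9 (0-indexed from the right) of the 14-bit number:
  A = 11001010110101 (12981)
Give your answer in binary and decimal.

Mask = 1 << 9 = 00001000000000
Bit 9 of A is 1; XOR with the mask flips it to 0.
  11001010110101
^ 00001000000000
----------------
  11000010110101

Answer: 11000010110101 (12469)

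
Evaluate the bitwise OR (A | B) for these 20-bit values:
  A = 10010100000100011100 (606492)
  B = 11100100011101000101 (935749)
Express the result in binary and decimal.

Apply | to each column (1 where either bit is 1):
  10010100000100011100
| 11100100011101000101
----------------------
  11110100011101011101

Answer: 11110100011101011101 (1001309)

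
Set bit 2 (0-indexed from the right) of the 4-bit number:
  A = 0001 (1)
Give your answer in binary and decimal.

Mask = 1 << 2 = 0100
Bit 2 of A is 0, so OR-ing with the mask flips it to 1.
  0001
| 0100
------
  0101

Answer: 0101 (5)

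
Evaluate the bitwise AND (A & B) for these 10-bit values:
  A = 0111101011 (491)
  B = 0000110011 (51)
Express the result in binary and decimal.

Apply & to each column (1 only where both bits are 1):
  0111101011
& 0000110011
------------
  0000100011

Answer: 0000100011 (35)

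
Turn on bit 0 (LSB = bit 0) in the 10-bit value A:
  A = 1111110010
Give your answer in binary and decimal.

Mask = 1 << 0 = 0000000001
Bit 0 of A is 0, so OR-ing with the mask flips it to 1.
  1111110010
| 0000000001
------------
  1111110011

Answer: 1111110011 (1011)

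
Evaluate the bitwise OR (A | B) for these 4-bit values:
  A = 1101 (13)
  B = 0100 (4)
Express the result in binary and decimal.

Apply | to each column (1 where either bit is 1):
  1101
| 0100
------
  1101

Answer: 1101 (13)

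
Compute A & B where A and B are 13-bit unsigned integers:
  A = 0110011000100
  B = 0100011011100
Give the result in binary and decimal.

Apply & to each column (1 only where both bits are 1):
  0110011000100
& 0100011011100
---------------
  0100011000100

Answer: 0100011000100 (2244)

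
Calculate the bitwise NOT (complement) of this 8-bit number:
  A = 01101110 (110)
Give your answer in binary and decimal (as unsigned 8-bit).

Flip each bit (0->1, 1->0):
  01101110
  10010001

Answer: 10010001 (145)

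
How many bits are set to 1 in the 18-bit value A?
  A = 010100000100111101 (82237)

010100000100111101
1-bits at positions (from bit 0 = LSB): 0, 2, 3, 4, 5, 8, 14, 16
Count = 8

Answer: 8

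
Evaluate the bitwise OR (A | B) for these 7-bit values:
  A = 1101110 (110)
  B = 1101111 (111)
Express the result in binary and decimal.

Apply | to each column (1 where either bit is 1):
  1101110
| 1101111
---------
  1101111

Answer: 1101111 (111)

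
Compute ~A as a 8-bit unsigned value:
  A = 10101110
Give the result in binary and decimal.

Flip each bit (0->1, 1->0):
  10101110
  01010001

Answer: 01010001 (81)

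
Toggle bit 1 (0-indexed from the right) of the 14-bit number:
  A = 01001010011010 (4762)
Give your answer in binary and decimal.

Mask = 1 << 1 = 00000000000010
Bit 1 of A is 1; XOR with the mask flips it to 0.
  01001010011010
^ 00000000000010
----------------
  01001010011000

Answer: 01001010011000 (4760)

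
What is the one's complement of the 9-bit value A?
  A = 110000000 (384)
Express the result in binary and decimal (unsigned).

Flip each bit (0->1, 1->0):
  110000000
  001111111

Answer: 001111111 (127)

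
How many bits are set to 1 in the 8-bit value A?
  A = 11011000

11011000
1-bits at positions (from bit 0 = LSB): 3, 4, 6, 7
Count = 4

Answer: 4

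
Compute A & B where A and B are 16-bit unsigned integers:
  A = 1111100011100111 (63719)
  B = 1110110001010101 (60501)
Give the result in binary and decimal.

Apply & to each column (1 only where both bits are 1):
  1111100011100111
& 1110110001010101
------------------
  1110100001000101

Answer: 1110100001000101 (59461)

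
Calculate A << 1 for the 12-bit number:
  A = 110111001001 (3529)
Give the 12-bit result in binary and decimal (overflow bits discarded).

Shift left by 1: drop the top 1 bit(s), append 1 zero(s) on the right.
  110111001001  ->  discard [1], keep [10111001001], append 0
= 101110010010

Answer: 101110010010 (2962)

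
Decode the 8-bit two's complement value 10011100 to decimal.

MSB is 1, so the value is negative. Find the magnitude:
1. Invert bits:  01100011
2. Add 1:        01100100  = 100
3. Apply sign:   -100

Answer: -100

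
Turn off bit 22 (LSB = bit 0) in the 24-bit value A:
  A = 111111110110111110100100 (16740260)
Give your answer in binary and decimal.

Mask = ~(1 << 22) = 101111111111111111111111
Bit 22 of A is 1, so AND-ing with the mask clears it to 0.
  111111110110111110100100
& 101111111111111111111111
--------------------------
  101111110110111110100100

Answer: 101111110110111110100100 (12545956)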